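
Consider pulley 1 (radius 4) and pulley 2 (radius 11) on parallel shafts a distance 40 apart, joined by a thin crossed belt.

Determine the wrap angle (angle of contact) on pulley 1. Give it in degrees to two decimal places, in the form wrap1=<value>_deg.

crossed belt: β = asin((r1+r2)/C) = asin(15/40) = 22.0243°
wrap1 = wrap2 = π + 2β = 224.0486°

wrap1=224.05_deg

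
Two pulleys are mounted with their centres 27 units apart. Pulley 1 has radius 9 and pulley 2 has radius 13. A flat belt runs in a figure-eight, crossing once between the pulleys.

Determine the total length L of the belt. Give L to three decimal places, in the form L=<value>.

L=142.326

crossed belt: β = asin((r1+r2)/C) = asin(22/27) = 54.5691°
wrap1 = wrap2 = π + 2β = 289.1381°
tangent length = C·cosβ = 15.6525
L = (r1+r2)·wrap + 2·C·cosβ = 22·5.0464 + 2·15.6525 = 142.3260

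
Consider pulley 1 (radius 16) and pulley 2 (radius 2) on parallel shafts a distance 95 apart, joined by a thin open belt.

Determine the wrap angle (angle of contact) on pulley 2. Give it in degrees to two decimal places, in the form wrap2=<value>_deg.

open belt: β = asin((r2−r1)/C) = asin(-14/95) = -8.4745°
wrap1 = π − 2β = 196.9489°
wrap2 = π + 2β = 163.0511°

wrap2=163.05_deg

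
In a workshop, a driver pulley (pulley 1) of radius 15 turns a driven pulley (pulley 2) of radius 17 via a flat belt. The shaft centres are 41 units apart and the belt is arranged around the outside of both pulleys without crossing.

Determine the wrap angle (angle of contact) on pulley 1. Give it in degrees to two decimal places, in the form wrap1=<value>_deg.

open belt: β = asin((r2−r1)/C) = asin(2/41) = 2.7960°
wrap1 = π − 2β = 174.4079°
wrap2 = π + 2β = 185.5921°

wrap1=174.41_deg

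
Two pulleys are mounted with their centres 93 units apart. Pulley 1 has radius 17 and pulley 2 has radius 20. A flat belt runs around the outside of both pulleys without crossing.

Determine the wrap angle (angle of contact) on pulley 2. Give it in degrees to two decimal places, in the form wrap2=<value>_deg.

open belt: β = asin((r2−r1)/C) = asin(3/93) = 1.8486°
wrap1 = π − 2β = 176.3029°
wrap2 = π + 2β = 183.6971°

wrap2=183.70_deg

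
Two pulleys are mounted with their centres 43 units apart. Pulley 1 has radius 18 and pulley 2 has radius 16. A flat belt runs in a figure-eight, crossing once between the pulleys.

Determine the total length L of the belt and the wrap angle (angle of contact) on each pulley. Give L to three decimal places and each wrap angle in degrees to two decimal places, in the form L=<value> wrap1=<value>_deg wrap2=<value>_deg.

crossed belt: β = asin((r1+r2)/C) = asin(34/43) = 52.2508°
wrap1 = wrap2 = π + 2β = 284.5015°
tangent length = C·cosβ = 26.3249
L = (r1+r2)·wrap + 2·C·cosβ = 34·4.9655 + 2·26.3249 = 221.4764

L=221.476 wrap1=284.50_deg wrap2=284.50_deg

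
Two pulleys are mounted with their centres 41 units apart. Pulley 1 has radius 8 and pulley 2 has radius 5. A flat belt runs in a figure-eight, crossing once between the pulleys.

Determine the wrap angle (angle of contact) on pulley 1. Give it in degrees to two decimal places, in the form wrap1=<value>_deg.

wrap1=216.97_deg

crossed belt: β = asin((r1+r2)/C) = asin(13/41) = 18.4860°
wrap1 = wrap2 = π + 2β = 216.9720°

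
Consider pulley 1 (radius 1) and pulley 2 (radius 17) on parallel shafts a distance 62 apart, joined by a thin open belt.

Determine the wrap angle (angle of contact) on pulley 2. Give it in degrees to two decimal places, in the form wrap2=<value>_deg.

open belt: β = asin((r2−r1)/C) = asin(16/62) = 14.9552°
wrap1 = π − 2β = 150.0895°
wrap2 = π + 2β = 209.9105°

wrap2=209.91_deg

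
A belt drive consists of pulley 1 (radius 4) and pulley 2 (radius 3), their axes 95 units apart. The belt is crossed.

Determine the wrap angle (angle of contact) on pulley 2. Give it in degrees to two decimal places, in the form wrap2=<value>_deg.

crossed belt: β = asin((r1+r2)/C) = asin(7/95) = 4.2256°
wrap1 = wrap2 = π + 2β = 188.4512°

wrap2=188.45_deg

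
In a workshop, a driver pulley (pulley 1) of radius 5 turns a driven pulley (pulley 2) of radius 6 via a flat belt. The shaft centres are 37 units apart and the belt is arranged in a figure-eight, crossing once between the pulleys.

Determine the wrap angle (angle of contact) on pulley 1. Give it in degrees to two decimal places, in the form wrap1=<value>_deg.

wrap1=214.59_deg

crossed belt: β = asin((r1+r2)/C) = asin(11/37) = 17.2953°
wrap1 = wrap2 = π + 2β = 214.5907°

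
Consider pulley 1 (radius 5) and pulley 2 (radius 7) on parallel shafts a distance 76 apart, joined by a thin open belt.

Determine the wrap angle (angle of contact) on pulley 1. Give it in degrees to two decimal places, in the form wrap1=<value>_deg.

wrap1=176.98_deg

open belt: β = asin((r2−r1)/C) = asin(2/76) = 1.5080°
wrap1 = π − 2β = 176.9841°
wrap2 = π + 2β = 183.0159°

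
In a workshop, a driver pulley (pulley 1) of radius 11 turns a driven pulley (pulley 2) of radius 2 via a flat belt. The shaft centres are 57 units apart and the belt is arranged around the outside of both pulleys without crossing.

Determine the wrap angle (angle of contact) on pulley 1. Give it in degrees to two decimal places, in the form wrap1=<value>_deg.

wrap1=198.17_deg

open belt: β = asin((r2−r1)/C) = asin(-9/57) = -9.0847°
wrap1 = π − 2β = 198.1694°
wrap2 = π + 2β = 161.8306°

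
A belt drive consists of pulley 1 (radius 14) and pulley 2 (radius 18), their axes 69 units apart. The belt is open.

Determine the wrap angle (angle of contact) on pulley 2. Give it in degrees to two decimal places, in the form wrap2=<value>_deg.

wrap2=186.65_deg

open belt: β = asin((r2−r1)/C) = asin(4/69) = 3.3234°
wrap1 = π − 2β = 173.3533°
wrap2 = π + 2β = 186.6467°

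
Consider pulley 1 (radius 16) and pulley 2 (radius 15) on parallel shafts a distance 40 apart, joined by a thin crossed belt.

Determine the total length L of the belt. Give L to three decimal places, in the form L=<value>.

L=202.923

crossed belt: β = asin((r1+r2)/C) = asin(31/40) = 50.8050°
wrap1 = wrap2 = π + 2β = 281.6101°
tangent length = C·cosβ = 25.2784
L = (r1+r2)·wrap + 2·C·cosβ = 31·4.9150 + 2·25.2784 = 202.9226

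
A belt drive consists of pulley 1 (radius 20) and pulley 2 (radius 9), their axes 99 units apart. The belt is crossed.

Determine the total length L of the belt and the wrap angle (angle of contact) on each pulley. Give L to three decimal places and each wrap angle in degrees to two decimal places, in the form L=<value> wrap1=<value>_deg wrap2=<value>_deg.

crossed belt: β = asin((r1+r2)/C) = asin(29/99) = 17.0334°
wrap1 = wrap2 = π + 2β = 214.0668°
tangent length = C·cosβ = 94.6573
L = (r1+r2)·wrap + 2·C·cosβ = 29·3.7362 + 2·94.6573 = 297.6635

L=297.664 wrap1=214.07_deg wrap2=214.07_deg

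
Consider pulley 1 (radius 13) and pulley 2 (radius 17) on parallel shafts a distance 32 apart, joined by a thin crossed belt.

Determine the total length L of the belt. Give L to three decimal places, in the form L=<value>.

L=189.441

crossed belt: β = asin((r1+r2)/C) = asin(30/32) = 69.6359°
wrap1 = wrap2 = π + 2β = 319.2717°
tangent length = C·cosβ = 11.1355
L = (r1+r2)·wrap + 2·C·cosβ = 30·5.5723 + 2·11.1355 = 189.4413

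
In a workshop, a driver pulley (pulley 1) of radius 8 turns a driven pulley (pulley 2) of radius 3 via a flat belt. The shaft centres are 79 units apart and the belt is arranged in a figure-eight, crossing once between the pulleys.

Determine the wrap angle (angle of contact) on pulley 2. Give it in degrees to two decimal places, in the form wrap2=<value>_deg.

crossed belt: β = asin((r1+r2)/C) = asin(11/79) = 8.0039°
wrap1 = wrap2 = π + 2β = 196.0078°

wrap2=196.01_deg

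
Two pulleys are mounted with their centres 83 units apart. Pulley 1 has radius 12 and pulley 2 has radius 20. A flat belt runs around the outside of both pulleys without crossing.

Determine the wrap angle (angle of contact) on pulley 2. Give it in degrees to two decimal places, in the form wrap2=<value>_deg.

wrap2=191.06_deg

open belt: β = asin((r2−r1)/C) = asin(8/83) = 5.5311°
wrap1 = π − 2β = 168.9379°
wrap2 = π + 2β = 191.0621°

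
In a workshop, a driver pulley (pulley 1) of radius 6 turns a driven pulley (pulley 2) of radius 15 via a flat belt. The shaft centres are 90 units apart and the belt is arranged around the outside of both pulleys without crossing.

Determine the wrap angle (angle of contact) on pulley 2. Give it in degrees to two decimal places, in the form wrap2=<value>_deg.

open belt: β = asin((r2−r1)/C) = asin(9/90) = 5.7392°
wrap1 = π − 2β = 168.5217°
wrap2 = π + 2β = 191.4783°

wrap2=191.48_deg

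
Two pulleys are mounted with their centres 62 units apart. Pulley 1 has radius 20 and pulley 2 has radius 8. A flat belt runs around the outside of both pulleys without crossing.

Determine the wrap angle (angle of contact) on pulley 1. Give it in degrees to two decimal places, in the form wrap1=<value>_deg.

open belt: β = asin((r2−r1)/C) = asin(-12/62) = -11.1599°
wrap1 = π − 2β = 202.3199°
wrap2 = π + 2β = 157.6801°

wrap1=202.32_deg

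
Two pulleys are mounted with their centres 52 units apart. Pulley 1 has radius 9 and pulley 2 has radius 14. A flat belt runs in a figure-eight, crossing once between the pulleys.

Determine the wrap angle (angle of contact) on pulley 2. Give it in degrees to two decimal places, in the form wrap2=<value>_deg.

wrap2=232.50_deg

crossed belt: β = asin((r1+r2)/C) = asin(23/52) = 26.2512°
wrap1 = wrap2 = π + 2β = 232.5024°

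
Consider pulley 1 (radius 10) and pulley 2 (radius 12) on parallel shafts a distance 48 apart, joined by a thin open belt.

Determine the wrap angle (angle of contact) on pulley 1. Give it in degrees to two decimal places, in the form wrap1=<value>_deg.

open belt: β = asin((r2−r1)/C) = asin(2/48) = 2.3880°
wrap1 = π − 2β = 175.2240°
wrap2 = π + 2β = 184.7760°

wrap1=175.22_deg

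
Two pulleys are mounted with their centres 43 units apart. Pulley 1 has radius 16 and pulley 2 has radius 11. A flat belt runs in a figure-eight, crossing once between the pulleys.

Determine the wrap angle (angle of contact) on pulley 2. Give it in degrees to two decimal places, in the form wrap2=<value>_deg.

crossed belt: β = asin((r1+r2)/C) = asin(27/43) = 38.8959°
wrap1 = wrap2 = π + 2β = 257.7917°

wrap2=257.79_deg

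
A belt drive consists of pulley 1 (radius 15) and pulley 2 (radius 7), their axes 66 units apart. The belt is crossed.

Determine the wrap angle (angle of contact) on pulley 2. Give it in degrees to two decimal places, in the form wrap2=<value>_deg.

crossed belt: β = asin((r1+r2)/C) = asin(22/66) = 19.4712°
wrap1 = wrap2 = π + 2β = 218.9424°

wrap2=218.94_deg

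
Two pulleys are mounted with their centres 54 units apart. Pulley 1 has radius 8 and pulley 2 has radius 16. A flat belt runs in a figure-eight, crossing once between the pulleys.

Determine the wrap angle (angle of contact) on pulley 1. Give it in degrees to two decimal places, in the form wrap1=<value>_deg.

wrap1=232.78_deg

crossed belt: β = asin((r1+r2)/C) = asin(24/54) = 26.3878°
wrap1 = wrap2 = π + 2β = 232.7756°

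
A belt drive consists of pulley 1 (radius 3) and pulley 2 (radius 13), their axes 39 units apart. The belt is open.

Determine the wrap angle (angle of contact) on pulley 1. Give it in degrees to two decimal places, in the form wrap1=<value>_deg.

open belt: β = asin((r2−r1)/C) = asin(10/39) = 14.8572°
wrap1 = π − 2β = 150.2857°
wrap2 = π + 2β = 209.7143°

wrap1=150.29_deg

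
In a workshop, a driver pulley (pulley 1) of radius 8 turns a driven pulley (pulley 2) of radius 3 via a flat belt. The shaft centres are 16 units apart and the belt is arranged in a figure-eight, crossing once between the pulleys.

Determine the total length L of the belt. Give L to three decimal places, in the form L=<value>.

crossed belt: β = asin((r1+r2)/C) = asin(11/16) = 43.4325°
wrap1 = wrap2 = π + 2β = 266.8651°
tangent length = C·cosβ = 11.6190
L = (r1+r2)·wrap + 2·C·cosβ = 11·4.6577 + 2·11.6190 = 74.4723

L=74.472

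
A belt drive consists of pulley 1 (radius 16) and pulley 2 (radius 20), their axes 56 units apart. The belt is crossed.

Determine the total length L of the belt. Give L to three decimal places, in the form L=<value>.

L=249.160

crossed belt: β = asin((r1+r2)/C) = asin(36/56) = 40.0052°
wrap1 = wrap2 = π + 2β = 260.0104°
tangent length = C·cosβ = 42.8952
L = (r1+r2)·wrap + 2·C·cosβ = 36·4.5380 + 2·42.8952 = 249.1598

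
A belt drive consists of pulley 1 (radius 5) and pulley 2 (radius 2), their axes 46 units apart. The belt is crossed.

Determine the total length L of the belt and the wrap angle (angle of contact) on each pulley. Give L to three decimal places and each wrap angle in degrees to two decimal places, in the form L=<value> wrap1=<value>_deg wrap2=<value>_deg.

L=115.058 wrap1=197.51_deg wrap2=197.51_deg

crossed belt: β = asin((r1+r2)/C) = asin(7/46) = 8.7529°
wrap1 = wrap2 = π + 2β = 197.5059°
tangent length = C·cosβ = 45.4643
L = (r1+r2)·wrap + 2·C·cosβ = 7·3.4471 + 2·45.4643 = 115.0584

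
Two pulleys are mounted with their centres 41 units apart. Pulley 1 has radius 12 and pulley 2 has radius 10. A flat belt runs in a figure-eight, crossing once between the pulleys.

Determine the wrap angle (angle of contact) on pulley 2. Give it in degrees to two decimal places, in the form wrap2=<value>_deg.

wrap2=244.90_deg

crossed belt: β = asin((r1+r2)/C) = asin(22/41) = 32.4515°
wrap1 = wrap2 = π + 2β = 244.9030°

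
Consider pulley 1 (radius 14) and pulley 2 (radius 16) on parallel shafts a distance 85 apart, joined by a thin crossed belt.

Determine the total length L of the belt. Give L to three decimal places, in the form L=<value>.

L=274.950

crossed belt: β = asin((r1+r2)/C) = asin(30/85) = 20.6673°
wrap1 = wrap2 = π + 2β = 221.3346°
tangent length = C·cosβ = 79.5299
L = (r1+r2)·wrap + 2·C·cosβ = 30·3.8630 + 2·79.5299 = 274.9503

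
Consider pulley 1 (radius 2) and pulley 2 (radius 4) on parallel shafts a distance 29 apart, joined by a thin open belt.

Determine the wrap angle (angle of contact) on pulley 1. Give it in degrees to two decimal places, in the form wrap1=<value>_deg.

wrap1=172.09_deg

open belt: β = asin((r2−r1)/C) = asin(2/29) = 3.9546°
wrap1 = π − 2β = 172.0909°
wrap2 = π + 2β = 187.9091°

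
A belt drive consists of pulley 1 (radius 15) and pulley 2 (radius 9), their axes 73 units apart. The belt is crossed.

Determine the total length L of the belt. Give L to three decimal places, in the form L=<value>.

L=229.362

crossed belt: β = asin((r1+r2)/C) = asin(24/73) = 19.1940°
wrap1 = wrap2 = π + 2β = 218.3879°
tangent length = C·cosβ = 68.9420
L = (r1+r2)·wrap + 2·C·cosβ = 24·3.8116 + 2·68.9420 = 229.3621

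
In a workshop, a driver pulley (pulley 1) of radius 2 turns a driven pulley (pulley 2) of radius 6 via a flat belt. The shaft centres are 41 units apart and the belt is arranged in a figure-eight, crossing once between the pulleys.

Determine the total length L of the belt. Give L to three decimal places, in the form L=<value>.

L=108.699

crossed belt: β = asin((r1+r2)/C) = asin(8/41) = 11.2518°
wrap1 = wrap2 = π + 2β = 202.5037°
tangent length = C·cosβ = 40.2119
L = (r1+r2)·wrap + 2·C·cosβ = 8·3.5344 + 2·40.2119 = 108.6987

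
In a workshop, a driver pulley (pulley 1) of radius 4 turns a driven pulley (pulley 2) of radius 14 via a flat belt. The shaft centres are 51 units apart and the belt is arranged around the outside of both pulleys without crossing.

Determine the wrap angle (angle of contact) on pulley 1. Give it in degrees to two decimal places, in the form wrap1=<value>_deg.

wrap1=157.38_deg

open belt: β = asin((r2−r1)/C) = asin(10/51) = 11.3077°
wrap1 = π − 2β = 157.3845°
wrap2 = π + 2β = 202.6155°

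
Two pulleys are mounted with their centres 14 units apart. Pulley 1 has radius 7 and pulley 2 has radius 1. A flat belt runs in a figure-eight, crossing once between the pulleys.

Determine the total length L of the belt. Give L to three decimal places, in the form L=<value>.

crossed belt: β = asin((r1+r2)/C) = asin(8/14) = 34.8499°
wrap1 = wrap2 = π + 2β = 249.6998°
tangent length = C·cosβ = 11.4891
L = (r1+r2)·wrap + 2·C·cosβ = 8·4.3581 + 2·11.4891 = 57.8429

L=57.843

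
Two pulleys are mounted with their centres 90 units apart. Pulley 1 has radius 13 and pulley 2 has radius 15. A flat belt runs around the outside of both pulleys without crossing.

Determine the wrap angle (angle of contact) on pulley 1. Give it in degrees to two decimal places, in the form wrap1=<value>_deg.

open belt: β = asin((r2−r1)/C) = asin(2/90) = 1.2733°
wrap1 = π − 2β = 177.4533°
wrap2 = π + 2β = 182.5467°

wrap1=177.45_deg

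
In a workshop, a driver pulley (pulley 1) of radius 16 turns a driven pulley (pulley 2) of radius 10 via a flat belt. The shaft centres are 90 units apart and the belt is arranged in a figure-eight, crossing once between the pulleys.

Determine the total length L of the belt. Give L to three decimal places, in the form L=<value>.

L=269.246

crossed belt: β = asin((r1+r2)/C) = asin(26/90) = 16.7914°
wrap1 = wrap2 = π + 2β = 213.5829°
tangent length = C·cosβ = 86.1626
L = (r1+r2)·wrap + 2·C·cosβ = 26·3.7277 + 2·86.1626 = 269.2461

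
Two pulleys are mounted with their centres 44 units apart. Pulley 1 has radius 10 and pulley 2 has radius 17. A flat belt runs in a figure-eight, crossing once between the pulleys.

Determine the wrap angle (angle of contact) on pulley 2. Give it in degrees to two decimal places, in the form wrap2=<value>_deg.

crossed belt: β = asin((r1+r2)/C) = asin(27/44) = 37.8529°
wrap1 = wrap2 = π + 2β = 255.7058°

wrap2=255.71_deg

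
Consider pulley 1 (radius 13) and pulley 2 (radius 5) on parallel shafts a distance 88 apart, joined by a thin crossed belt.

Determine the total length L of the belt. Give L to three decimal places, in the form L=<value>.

crossed belt: β = asin((r1+r2)/C) = asin(18/88) = 11.8029°
wrap1 = wrap2 = π + 2β = 203.6058°
tangent length = C·cosβ = 86.1394
L = (r1+r2)·wrap + 2·C·cosβ = 18·3.5536 + 2·86.1394 = 236.2435

L=236.243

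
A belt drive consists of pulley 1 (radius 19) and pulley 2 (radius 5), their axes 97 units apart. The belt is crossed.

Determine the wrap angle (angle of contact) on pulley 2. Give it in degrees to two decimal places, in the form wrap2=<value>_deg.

wrap2=208.65_deg

crossed belt: β = asin((r1+r2)/C) = asin(24/97) = 14.3251°
wrap1 = wrap2 = π + 2β = 208.6501°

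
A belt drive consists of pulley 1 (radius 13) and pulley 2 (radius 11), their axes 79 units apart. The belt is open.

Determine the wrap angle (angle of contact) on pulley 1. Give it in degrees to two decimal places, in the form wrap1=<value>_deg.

wrap1=182.90_deg

open belt: β = asin((r2−r1)/C) = asin(-2/79) = -1.4507°
wrap1 = π − 2β = 182.9014°
wrap2 = π + 2β = 177.0986°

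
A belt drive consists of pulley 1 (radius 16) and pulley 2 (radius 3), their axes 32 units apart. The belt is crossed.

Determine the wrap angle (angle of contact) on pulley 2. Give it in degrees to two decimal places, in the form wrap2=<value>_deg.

wrap2=252.85_deg

crossed belt: β = asin((r1+r2)/C) = asin(19/32) = 36.4236°
wrap1 = wrap2 = π + 2β = 252.8471°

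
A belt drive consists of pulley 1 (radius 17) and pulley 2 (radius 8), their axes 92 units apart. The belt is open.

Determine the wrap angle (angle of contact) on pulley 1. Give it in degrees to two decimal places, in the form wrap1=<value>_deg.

open belt: β = asin((r2−r1)/C) = asin(-9/92) = -5.6140°
wrap1 = π − 2β = 191.2280°
wrap2 = π + 2β = 168.7720°

wrap1=191.23_deg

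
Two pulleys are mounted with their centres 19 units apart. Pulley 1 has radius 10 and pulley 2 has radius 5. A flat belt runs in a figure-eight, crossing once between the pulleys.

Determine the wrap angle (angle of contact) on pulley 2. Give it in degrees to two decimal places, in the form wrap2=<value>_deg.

crossed belt: β = asin((r1+r2)/C) = asin(15/19) = 52.1364°
wrap1 = wrap2 = π + 2β = 284.2727°

wrap2=284.27_deg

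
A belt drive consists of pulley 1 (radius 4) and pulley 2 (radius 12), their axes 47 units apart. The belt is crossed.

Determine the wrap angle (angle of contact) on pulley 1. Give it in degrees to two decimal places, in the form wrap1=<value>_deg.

crossed belt: β = asin((r1+r2)/C) = asin(16/47) = 19.9028°
wrap1 = wrap2 = π + 2β = 219.8056°

wrap1=219.81_deg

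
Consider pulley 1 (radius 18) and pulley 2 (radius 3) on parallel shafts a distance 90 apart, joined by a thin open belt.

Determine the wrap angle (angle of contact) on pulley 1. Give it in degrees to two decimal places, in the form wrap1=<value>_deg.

open belt: β = asin((r2−r1)/C) = asin(-15/90) = -9.5941°
wrap1 = π − 2β = 199.1881°
wrap2 = π + 2β = 160.8119°

wrap1=199.19_deg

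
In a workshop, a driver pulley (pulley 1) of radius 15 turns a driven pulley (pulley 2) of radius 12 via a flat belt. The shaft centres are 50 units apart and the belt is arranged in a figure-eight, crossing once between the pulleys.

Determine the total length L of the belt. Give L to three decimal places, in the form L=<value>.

crossed belt: β = asin((r1+r2)/C) = asin(27/50) = 32.6836°
wrap1 = wrap2 = π + 2β = 245.3673°
tangent length = C·cosβ = 42.0833
L = (r1+r2)·wrap + 2·C·cosβ = 27·4.2825 + 2·42.0833 = 199.7931

L=199.793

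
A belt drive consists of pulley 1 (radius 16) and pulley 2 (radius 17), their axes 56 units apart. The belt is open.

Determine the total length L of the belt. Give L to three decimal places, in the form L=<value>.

L=215.690

open belt: β = asin((r2−r1)/C) = asin(1/56) = 1.0232°
wrap1 = π − 2β = 177.9536°
wrap2 = π + 2β = 182.0464°
tangent length = C·cosβ = 55.9911
L = r1·wrap1 + r2·wrap2 + 2·C·cosβ = 16·3.1059 + 17·3.1773 + 2·55.9911 = 215.6904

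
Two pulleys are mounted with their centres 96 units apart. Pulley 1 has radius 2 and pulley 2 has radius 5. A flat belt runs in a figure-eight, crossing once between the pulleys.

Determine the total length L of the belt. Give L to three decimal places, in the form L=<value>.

crossed belt: β = asin((r1+r2)/C) = asin(7/96) = 4.1815°
wrap1 = wrap2 = π + 2β = 188.3631°
tangent length = C·cosβ = 95.7445
L = (r1+r2)·wrap + 2·C·cosβ = 7·3.2876 + 2·95.7445 = 214.5018

L=214.502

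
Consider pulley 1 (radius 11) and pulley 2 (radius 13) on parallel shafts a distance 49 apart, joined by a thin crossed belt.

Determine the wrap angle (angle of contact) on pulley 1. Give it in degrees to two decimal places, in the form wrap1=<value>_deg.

wrap1=238.65_deg

crossed belt: β = asin((r1+r2)/C) = asin(24/49) = 29.3272°
wrap1 = wrap2 = π + 2β = 238.6543°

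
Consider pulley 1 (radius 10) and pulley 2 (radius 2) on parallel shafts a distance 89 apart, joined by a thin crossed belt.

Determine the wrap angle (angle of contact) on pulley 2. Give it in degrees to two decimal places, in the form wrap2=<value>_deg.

crossed belt: β = asin((r1+r2)/C) = asin(12/89) = 7.7489°
wrap1 = wrap2 = π + 2β = 195.4977°

wrap2=195.50_deg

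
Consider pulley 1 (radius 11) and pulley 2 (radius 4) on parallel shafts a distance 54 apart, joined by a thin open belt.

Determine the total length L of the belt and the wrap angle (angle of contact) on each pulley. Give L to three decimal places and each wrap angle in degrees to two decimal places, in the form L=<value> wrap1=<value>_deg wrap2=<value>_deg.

L=156.033 wrap1=194.90_deg wrap2=165.10_deg

open belt: β = asin((r2−r1)/C) = asin(-7/54) = -7.4482°
wrap1 = π − 2β = 194.8964°
wrap2 = π + 2β = 165.1036°
tangent length = C·cosβ = 53.5444
L = r1·wrap1 + r2·wrap2 + 2·C·cosβ = 11·3.4016 + 4·2.8816 + 2·53.5444 = 156.0326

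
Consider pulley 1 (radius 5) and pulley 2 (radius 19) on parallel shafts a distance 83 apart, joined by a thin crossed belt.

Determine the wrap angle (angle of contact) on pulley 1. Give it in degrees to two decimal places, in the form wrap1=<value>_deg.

wrap1=213.61_deg

crossed belt: β = asin((r1+r2)/C) = asin(24/83) = 16.8075°
wrap1 = wrap2 = π + 2β = 213.6149°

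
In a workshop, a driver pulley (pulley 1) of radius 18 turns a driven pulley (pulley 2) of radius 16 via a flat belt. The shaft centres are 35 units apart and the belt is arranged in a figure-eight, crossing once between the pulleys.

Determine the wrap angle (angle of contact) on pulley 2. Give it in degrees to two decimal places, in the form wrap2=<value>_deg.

crossed belt: β = asin((r1+r2)/C) = asin(34/35) = 76.2709°
wrap1 = wrap2 = π + 2β = 332.5417°

wrap2=332.54_deg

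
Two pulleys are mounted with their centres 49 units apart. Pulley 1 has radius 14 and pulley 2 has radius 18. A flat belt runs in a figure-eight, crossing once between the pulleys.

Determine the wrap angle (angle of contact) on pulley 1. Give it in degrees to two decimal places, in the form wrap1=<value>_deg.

wrap1=261.55_deg

crossed belt: β = asin((r1+r2)/C) = asin(32/49) = 40.7728°
wrap1 = wrap2 = π + 2β = 261.5456°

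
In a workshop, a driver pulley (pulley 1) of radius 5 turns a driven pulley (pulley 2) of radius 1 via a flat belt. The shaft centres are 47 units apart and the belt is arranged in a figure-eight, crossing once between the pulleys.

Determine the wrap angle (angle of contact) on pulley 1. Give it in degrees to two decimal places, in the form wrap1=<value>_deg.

wrap1=194.67_deg

crossed belt: β = asin((r1+r2)/C) = asin(6/47) = 7.3344°
wrap1 = wrap2 = π + 2β = 194.6687°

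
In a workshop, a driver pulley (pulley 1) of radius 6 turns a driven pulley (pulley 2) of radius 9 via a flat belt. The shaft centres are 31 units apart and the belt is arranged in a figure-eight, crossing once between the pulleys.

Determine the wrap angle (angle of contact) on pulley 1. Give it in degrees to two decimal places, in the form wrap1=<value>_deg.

crossed belt: β = asin((r1+r2)/C) = asin(15/31) = 28.9385°
wrap1 = wrap2 = π + 2β = 237.8771°

wrap1=237.88_deg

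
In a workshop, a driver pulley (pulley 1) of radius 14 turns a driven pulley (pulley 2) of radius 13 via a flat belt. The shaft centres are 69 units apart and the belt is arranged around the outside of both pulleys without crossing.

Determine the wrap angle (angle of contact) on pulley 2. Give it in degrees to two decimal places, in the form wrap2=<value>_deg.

open belt: β = asin((r2−r1)/C) = asin(-1/69) = -0.8304°
wrap1 = π − 2β = 181.6608°
wrap2 = π + 2β = 178.3392°

wrap2=178.34_deg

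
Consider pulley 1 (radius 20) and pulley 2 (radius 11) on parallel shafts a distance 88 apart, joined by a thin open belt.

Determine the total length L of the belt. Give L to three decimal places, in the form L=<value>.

L=274.311

open belt: β = asin((r2−r1)/C) = asin(-9/88) = -5.8701°
wrap1 = π − 2β = 191.7401°
wrap2 = π + 2β = 168.2599°
tangent length = C·cosβ = 87.5386
L = r1·wrap1 + r2·wrap2 + 2·C·cosβ = 20·3.3465 + 11·2.9367 + 2·87.5386 = 274.3106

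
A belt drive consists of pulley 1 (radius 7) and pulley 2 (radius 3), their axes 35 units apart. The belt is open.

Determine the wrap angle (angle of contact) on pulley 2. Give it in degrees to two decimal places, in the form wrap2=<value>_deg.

wrap2=166.88_deg

open belt: β = asin((r2−r1)/C) = asin(-4/35) = -6.5624°
wrap1 = π − 2β = 193.1249°
wrap2 = π + 2β = 166.8751°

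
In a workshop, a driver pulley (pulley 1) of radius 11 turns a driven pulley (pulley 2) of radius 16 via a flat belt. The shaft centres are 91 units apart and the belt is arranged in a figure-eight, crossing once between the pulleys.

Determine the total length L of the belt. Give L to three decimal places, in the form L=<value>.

crossed belt: β = asin((r1+r2)/C) = asin(27/91) = 17.2597°
wrap1 = wrap2 = π + 2β = 214.5194°
tangent length = C·cosβ = 86.9022
L = (r1+r2)·wrap + 2·C·cosβ = 27·3.7441 + 2·86.9022 = 274.8944

L=274.894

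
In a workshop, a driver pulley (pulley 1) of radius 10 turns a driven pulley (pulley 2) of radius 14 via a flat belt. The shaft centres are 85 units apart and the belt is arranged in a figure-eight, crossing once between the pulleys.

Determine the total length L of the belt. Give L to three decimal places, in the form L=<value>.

L=252.221

crossed belt: β = asin((r1+r2)/C) = asin(24/85) = 16.4007°
wrap1 = wrap2 = π + 2β = 212.8014°
tangent length = C·cosβ = 81.5414
L = (r1+r2)·wrap + 2·C·cosβ = 24·3.7141 + 2·81.5414 = 252.2208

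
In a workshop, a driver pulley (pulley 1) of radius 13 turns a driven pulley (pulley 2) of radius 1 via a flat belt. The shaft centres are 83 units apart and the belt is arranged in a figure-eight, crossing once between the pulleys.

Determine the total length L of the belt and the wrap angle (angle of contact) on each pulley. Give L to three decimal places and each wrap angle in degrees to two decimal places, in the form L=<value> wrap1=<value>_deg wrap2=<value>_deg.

L=212.349 wrap1=199.42_deg wrap2=199.42_deg

crossed belt: β = asin((r1+r2)/C) = asin(14/83) = 9.7108°
wrap1 = wrap2 = π + 2β = 199.4215°
tangent length = C·cosβ = 81.8108
L = (r1+r2)·wrap + 2·C·cosβ = 14·3.4806 + 2·81.8108 = 212.3494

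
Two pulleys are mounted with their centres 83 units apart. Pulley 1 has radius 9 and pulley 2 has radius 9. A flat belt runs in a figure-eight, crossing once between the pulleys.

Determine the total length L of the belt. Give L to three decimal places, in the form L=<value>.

L=226.468

crossed belt: β = asin((r1+r2)/C) = asin(18/83) = 12.5251°
wrap1 = wrap2 = π + 2β = 205.0502°
tangent length = C·cosβ = 81.0247
L = (r1+r2)·wrap + 2·C·cosβ = 18·3.5788 + 2·81.0247 = 226.4678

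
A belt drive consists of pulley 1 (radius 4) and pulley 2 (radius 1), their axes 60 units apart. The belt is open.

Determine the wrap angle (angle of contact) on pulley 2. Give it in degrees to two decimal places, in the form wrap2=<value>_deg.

open belt: β = asin((r2−r1)/C) = asin(-3/60) = -2.8660°
wrap1 = π − 2β = 185.7320°
wrap2 = π + 2β = 174.2680°

wrap2=174.27_deg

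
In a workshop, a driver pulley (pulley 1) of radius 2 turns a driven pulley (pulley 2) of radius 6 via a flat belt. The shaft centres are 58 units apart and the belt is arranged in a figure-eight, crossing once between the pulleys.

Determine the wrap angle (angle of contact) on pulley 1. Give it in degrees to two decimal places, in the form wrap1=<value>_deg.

crossed belt: β = asin((r1+r2)/C) = asin(8/58) = 7.9281°
wrap1 = wrap2 = π + 2β = 195.8563°

wrap1=195.86_deg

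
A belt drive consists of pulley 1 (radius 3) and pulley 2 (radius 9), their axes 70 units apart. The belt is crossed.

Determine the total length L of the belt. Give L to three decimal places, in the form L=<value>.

L=179.761

crossed belt: β = asin((r1+r2)/C) = asin(12/70) = 9.8709°
wrap1 = wrap2 = π + 2β = 199.7418°
tangent length = C·cosβ = 68.9638
L = (r1+r2)·wrap + 2·C·cosβ = 12·3.4862 + 2·68.9638 = 179.7613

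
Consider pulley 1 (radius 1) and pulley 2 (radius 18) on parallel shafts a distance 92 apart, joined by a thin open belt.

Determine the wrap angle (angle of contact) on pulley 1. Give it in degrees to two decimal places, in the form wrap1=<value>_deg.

wrap1=158.70_deg

open belt: β = asin((r2−r1)/C) = asin(17/92) = 10.6485°
wrap1 = π − 2β = 158.7031°
wrap2 = π + 2β = 201.2969°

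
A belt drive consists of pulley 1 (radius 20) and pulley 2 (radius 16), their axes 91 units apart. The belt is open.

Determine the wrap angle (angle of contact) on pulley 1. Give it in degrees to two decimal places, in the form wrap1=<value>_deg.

wrap1=185.04_deg

open belt: β = asin((r2−r1)/C) = asin(-4/91) = -2.5193°
wrap1 = π − 2β = 185.0386°
wrap2 = π + 2β = 174.9614°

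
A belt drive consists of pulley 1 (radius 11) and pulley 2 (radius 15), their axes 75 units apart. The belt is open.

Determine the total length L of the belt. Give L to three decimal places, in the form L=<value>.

open belt: β = asin((r2−r1)/C) = asin(4/75) = 3.0572°
wrap1 = π − 2β = 173.8855°
wrap2 = π + 2β = 186.1145°
tangent length = C·cosβ = 74.8933
L = r1·wrap1 + r2·wrap2 + 2·C·cosβ = 11·3.0349 + 15·3.2483 + 2·74.8933 = 231.8948

L=231.895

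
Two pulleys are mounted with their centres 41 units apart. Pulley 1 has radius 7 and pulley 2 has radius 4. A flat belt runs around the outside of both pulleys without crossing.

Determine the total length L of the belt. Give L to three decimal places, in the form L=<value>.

L=116.777

open belt: β = asin((r2−r1)/C) = asin(-3/41) = -4.1961°
wrap1 = π − 2β = 188.3922°
wrap2 = π + 2β = 171.6078°
tangent length = C·cosβ = 40.8901
L = r1·wrap1 + r2·wrap2 + 2·C·cosβ = 7·3.2881 + 4·2.9951 + 2·40.8901 = 116.7771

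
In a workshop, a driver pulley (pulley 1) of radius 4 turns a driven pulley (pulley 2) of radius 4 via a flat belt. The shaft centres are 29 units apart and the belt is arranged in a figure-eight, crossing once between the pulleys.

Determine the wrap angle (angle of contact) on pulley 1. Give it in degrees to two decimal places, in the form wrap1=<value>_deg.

crossed belt: β = asin((r1+r2)/C) = asin(8/29) = 16.0134°
wrap1 = wrap2 = π + 2β = 212.0268°

wrap1=212.03_deg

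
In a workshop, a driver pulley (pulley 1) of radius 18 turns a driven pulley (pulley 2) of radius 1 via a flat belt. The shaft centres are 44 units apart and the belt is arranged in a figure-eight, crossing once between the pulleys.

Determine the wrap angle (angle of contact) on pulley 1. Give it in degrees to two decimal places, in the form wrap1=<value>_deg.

wrap1=231.17_deg

crossed belt: β = asin((r1+r2)/C) = asin(19/44) = 25.5830°
wrap1 = wrap2 = π + 2β = 231.1660°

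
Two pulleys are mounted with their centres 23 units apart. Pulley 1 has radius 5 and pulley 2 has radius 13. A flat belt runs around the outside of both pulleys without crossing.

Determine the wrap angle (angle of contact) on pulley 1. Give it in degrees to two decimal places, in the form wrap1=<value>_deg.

wrap1=139.29_deg

open belt: β = asin((r2−r1)/C) = asin(8/23) = 20.3544°
wrap1 = π − 2β = 139.2912°
wrap2 = π + 2β = 220.7088°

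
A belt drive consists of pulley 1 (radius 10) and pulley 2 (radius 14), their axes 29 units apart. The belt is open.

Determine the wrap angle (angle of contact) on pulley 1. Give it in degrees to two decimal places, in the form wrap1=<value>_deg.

open belt: β = asin((r2−r1)/C) = asin(4/29) = 7.9281°
wrap1 = π − 2β = 164.1437°
wrap2 = π + 2β = 195.8563°

wrap1=164.14_deg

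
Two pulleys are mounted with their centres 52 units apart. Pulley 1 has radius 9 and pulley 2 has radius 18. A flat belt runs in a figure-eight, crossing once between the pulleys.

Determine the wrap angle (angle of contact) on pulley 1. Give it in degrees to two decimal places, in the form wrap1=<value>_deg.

wrap1=242.56_deg

crossed belt: β = asin((r1+r2)/C) = asin(27/52) = 31.2807°
wrap1 = wrap2 = π + 2β = 242.5613°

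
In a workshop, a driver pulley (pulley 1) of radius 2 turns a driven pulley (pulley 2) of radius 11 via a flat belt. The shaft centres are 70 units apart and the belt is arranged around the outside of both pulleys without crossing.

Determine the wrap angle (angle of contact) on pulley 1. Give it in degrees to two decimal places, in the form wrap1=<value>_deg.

wrap1=165.23_deg

open belt: β = asin((r2−r1)/C) = asin(9/70) = 7.3870°
wrap1 = π − 2β = 165.2259°
wrap2 = π + 2β = 194.7741°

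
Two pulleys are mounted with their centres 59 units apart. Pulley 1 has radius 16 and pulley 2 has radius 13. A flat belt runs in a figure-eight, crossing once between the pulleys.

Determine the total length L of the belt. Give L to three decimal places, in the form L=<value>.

L=223.671

crossed belt: β = asin((r1+r2)/C) = asin(29/59) = 29.4409°
wrap1 = wrap2 = π + 2β = 238.8818°
tangent length = C·cosβ = 51.3809
L = (r1+r2)·wrap + 2·C·cosβ = 29·4.1693 + 2·51.3809 = 223.6708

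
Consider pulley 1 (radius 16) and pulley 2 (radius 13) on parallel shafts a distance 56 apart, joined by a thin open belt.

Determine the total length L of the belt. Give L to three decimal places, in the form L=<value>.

open belt: β = asin((r2−r1)/C) = asin(-3/56) = -3.0709°
wrap1 = π − 2β = 186.1418°
wrap2 = π + 2β = 173.8582°
tangent length = C·cosβ = 55.9196
L = r1·wrap1 + r2·wrap2 + 2·C·cosβ = 16·3.2488 + 13·3.0344 + 2·55.9196 = 203.2669

L=203.267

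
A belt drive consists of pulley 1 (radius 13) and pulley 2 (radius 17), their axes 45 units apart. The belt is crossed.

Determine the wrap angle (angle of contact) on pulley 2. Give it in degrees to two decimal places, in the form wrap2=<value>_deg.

crossed belt: β = asin((r1+r2)/C) = asin(30/45) = 41.8103°
wrap1 = wrap2 = π + 2β = 263.6206°

wrap2=263.62_deg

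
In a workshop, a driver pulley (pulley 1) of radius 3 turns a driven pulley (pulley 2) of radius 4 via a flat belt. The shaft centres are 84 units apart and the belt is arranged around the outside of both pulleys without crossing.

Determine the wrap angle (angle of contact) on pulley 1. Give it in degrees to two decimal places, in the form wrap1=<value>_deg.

wrap1=178.64_deg

open belt: β = asin((r2−r1)/C) = asin(1/84) = 0.6821°
wrap1 = π − 2β = 178.6358°
wrap2 = π + 2β = 181.3642°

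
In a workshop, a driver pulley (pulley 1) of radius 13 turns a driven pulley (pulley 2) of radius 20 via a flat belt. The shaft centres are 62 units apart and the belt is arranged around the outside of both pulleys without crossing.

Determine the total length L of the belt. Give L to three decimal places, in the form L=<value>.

L=228.464

open belt: β = asin((r2−r1)/C) = asin(7/62) = 6.4827°
wrap1 = π − 2β = 167.0346°
wrap2 = π + 2β = 192.9654°
tangent length = C·cosβ = 61.6036
L = r1·wrap1 + r2·wrap2 + 2·C·cosβ = 13·2.9153 + 20·3.3679 + 2·61.6036 = 228.4637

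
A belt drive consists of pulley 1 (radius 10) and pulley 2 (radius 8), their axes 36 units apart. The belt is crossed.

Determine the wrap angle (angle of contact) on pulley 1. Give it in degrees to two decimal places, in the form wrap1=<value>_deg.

crossed belt: β = asin((r1+r2)/C) = asin(18/36) = 30.0000°
wrap1 = wrap2 = π + 2β = 240.0000°

wrap1=240.00_deg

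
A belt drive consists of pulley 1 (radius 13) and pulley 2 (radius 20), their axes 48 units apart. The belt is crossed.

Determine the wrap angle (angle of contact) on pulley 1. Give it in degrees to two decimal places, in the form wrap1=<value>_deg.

wrap1=266.87_deg

crossed belt: β = asin((r1+r2)/C) = asin(33/48) = 43.4325°
wrap1 = wrap2 = π + 2β = 266.8651°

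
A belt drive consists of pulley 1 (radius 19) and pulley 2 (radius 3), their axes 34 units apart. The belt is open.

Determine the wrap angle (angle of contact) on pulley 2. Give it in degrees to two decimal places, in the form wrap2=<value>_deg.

open belt: β = asin((r2−r1)/C) = asin(-16/34) = -28.0725°
wrap1 = π − 2β = 236.1450°
wrap2 = π + 2β = 123.8550°

wrap2=123.86_deg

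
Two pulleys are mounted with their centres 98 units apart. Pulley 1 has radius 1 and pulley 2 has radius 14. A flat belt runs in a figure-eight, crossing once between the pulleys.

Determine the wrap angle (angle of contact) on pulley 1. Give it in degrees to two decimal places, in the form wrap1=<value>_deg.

crossed belt: β = asin((r1+r2)/C) = asin(15/98) = 8.8044°
wrap1 = wrap2 = π + 2β = 197.6087°

wrap1=197.61_deg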